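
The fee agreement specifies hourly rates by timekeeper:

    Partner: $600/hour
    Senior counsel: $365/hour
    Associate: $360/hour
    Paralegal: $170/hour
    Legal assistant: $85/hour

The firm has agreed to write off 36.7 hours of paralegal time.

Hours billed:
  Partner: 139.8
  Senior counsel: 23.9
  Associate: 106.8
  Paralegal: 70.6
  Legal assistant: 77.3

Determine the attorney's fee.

Partner: 139.8 × $600 = $83,880.00
Senior counsel: 23.9 × $365 = $8,723.50
Associate: 106.8 × $360 = $38,448.00
Paralegal: 70.6 × $170 = $12,002.00
Legal assistant: 77.3 × $85 = $6,570.50
Subtotal: $149,624.00
Write-off: 36.7 × $170 = $6,239.00
Total: $149,624.00 − $6,239.00 = $143,385.00

$143,385.00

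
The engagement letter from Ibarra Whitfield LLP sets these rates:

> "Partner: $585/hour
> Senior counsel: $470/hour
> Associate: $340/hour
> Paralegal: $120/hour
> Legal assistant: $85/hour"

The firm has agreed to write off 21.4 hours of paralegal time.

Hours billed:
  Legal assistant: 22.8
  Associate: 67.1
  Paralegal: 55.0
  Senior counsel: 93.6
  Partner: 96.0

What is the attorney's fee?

Partner: 96.0 × $585 = $56,160.00
Senior counsel: 93.6 × $470 = $43,992.00
Associate: 67.1 × $340 = $22,814.00
Paralegal: 55.0 × $120 = $6,600.00
Legal assistant: 22.8 × $85 = $1,938.00
Subtotal: $131,504.00
Write-off: 21.4 × $120 = $2,568.00
Total: $131,504.00 − $2,568.00 = $128,936.00

$128,936.00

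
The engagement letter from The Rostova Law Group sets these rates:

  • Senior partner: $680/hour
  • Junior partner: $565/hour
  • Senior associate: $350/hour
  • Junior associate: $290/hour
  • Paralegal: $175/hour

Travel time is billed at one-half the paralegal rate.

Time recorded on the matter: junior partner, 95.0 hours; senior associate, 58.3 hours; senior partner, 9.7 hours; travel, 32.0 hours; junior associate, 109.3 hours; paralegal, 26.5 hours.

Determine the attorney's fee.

$119,810.50

Senior partner: 9.7 × $680 = $6,596.00
Junior partner: 95.0 × $565 = $53,675.00
Senior associate: 58.3 × $350 = $20,405.00
Junior associate: 109.3 × $290 = $31,697.00
Paralegal: 26.5 × $175 = $4,637.50
Subtotal: $6,596.00 + $53,675.00 + $20,405.00 + $31,697.00 + $4,637.50 = $117,010.50
Travel: 32.0 × ($175 ÷ 2) = 32.0 × $87.50 = $2,800.00
Total: $117,010.50 + $2,800.00 = $119,810.50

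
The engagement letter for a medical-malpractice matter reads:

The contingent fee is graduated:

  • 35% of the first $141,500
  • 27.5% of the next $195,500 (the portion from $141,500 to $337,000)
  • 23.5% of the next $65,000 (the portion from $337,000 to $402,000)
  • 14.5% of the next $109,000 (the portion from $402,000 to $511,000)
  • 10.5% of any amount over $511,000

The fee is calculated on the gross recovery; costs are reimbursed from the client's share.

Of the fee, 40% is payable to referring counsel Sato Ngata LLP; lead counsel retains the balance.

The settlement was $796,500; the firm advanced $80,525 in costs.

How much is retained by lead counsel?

$98,607.00

Fee base is the gross recovery, $796,500; costs are reimbursed separately.
First $141,500 at 35% = $49,525.00
Next $195,500 at 27.5% = $53,762.50
Next $65,000 at 23.5% = $15,275.00
Next $109,000 at 14.5% = $15,805.00
Remaining $285,500 at 10.5% = $29,977.50
Fee: $49,525.00 + $53,762.50 + $15,275.00 + $15,805.00 + $29,977.50 = $164,345.00
Referral share: 40% of $164,345.00 = $65,738.00; lead counsel retains $164,345.00 − $65,738.00 = $98,607.00.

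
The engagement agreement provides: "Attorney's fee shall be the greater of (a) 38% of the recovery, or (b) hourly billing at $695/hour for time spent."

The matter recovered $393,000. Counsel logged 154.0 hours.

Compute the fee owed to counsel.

$149,340.00

(a) 38% of $393,000 = $149,340.00
(b) 154.0 × $695 = $107,030.00
The greater is (a): $149,340.00.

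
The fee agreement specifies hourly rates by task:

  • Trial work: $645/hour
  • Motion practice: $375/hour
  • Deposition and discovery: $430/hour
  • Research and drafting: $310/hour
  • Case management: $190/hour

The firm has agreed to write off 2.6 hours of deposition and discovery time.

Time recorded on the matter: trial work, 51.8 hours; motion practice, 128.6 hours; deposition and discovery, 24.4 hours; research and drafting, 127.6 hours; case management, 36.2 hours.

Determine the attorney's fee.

$137,444.00

Trial work: 51.8 × $645 = $33,411.00
Motion practice: 128.6 × $375 = $48,225.00
Deposition and discovery: 24.4 × $430 = $10,492.00
Research and drafting: 127.6 × $310 = $39,556.00
Case management: 36.2 × $190 = $6,878.00
Subtotal: $138,562.00
Write-off: 2.6 × $430 = $1,118.00
Total: $138,562.00 − $1,118.00 = $137,444.00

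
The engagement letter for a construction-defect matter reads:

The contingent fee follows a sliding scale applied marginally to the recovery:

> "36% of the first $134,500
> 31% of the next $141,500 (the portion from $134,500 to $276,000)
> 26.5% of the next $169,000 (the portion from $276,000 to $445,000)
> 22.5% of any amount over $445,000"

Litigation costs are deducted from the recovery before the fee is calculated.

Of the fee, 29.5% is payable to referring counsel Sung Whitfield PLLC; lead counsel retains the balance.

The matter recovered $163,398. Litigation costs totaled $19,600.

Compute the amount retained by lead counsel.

$36,168.18

Fee base (net of costs): $163,398 − $19,600 = $143,798
First $134,500 at 36% = $48,420.00
Remaining $9,298 at 31% = $2,882.38
Fee: $48,420.00 + $2,882.38 = $51,302.38
Referral share: 29.5% of $51,302.38 = $15,134.20; lead counsel retains $51,302.38 − $15,134.20 = $36,168.18.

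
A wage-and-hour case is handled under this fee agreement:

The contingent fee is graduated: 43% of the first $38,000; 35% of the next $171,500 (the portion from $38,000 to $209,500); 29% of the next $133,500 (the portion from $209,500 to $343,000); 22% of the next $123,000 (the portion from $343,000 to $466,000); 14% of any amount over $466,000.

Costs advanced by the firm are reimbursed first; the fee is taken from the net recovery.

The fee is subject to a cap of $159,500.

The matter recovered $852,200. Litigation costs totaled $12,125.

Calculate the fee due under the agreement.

$159,500.00

Fee base (net of costs): $852,200 − $12,125 = $840,075
First $38,000 at 43% = $16,340.00
Next $171,500 at 35% = $60,025.00
Next $133,500 at 29% = $38,715.00
Next $123,000 at 22% = $27,060.00
Remaining $374,075 at 14% = $52,370.50
Fee: $16,340.00 + $60,025.00 + $38,715.00 + $27,060.00 + $52,370.50 = $194,510.50
$194,510.50 exceeds the $159,500 cap, so the fee is capped at $159,500.00.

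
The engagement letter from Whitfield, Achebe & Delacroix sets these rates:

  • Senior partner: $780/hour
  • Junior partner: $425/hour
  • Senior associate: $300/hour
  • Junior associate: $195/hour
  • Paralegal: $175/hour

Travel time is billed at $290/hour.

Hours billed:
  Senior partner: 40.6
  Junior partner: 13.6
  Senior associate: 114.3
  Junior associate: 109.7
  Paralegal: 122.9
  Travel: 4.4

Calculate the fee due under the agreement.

$115,913.00

Senior partner: 40.6 × $780 = $31,668.00
Junior partner: 13.6 × $425 = $5,780.00
Senior associate: 114.3 × $300 = $34,290.00
Junior associate: 109.7 × $195 = $21,391.50
Paralegal: 122.9 × $175 = $21,507.50
Subtotal: $31,668.00 + $5,780.00 + $34,290.00 + $21,391.50 + $21,507.50 = $114,637.00
Travel: 4.4 × $290 = $1,276.00
Total: $114,637.00 + $1,276.00 = $115,913.00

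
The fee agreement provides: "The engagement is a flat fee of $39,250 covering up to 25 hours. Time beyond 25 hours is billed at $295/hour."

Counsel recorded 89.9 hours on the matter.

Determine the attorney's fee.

Flat fee: $39,250.00
Excess hours: 89.9 − 25 = 64.9
Overrun: 64.9 × $295 = $19,145.50
Total: $39,250.00 + $19,145.50 = $58,395.50

$58,395.50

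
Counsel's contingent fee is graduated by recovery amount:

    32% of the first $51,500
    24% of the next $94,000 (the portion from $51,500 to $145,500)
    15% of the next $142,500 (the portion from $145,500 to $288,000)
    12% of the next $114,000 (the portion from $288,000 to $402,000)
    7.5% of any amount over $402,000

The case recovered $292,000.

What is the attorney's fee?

First $51,500 at 32% = $16,480.00
Next $94,000 at 24% = $22,560.00
Next $142,500 at 15% = $21,375.00
Remaining $4,000 at 12% = $480.00
Fee: $16,480.00 + $22,560.00 + $21,375.00 + $480.00 = $60,895.00

$60,895.00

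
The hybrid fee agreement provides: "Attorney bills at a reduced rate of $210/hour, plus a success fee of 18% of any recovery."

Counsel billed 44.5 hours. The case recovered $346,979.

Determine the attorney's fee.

Hourly: 44.5 × $210 = $9,345.00
Success fee: 18% of $346,979 = $62,456.22
Total: $9,345.00 + $62,456.22 = $71,801.22

$71,801.22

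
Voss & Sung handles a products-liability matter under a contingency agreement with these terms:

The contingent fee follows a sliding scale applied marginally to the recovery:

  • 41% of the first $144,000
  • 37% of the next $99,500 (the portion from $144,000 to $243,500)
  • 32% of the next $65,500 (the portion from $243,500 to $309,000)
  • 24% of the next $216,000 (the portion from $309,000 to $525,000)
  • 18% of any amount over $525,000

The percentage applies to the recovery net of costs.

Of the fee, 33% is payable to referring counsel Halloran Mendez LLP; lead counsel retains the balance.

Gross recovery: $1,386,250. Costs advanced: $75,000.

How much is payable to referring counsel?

Fee base (net of costs): $1,386,250 − $75,000 = $1,311,250
First $144,000 at 41% = $59,040.00
Next $99,500 at 37% = $36,815.00
Next $65,500 at 32% = $20,960.00
Next $216,000 at 24% = $51,840.00
Remaining $786,250 at 18% = $141,525.00
Fee: $59,040.00 + $36,815.00 + $20,960.00 + $51,840.00 + $141,525.00 = $310,180.00
Referral share: 33% of $310,180.00 = $102,359.40; lead counsel retains $310,180.00 − $102,359.40 = $207,820.60.

$102,359.40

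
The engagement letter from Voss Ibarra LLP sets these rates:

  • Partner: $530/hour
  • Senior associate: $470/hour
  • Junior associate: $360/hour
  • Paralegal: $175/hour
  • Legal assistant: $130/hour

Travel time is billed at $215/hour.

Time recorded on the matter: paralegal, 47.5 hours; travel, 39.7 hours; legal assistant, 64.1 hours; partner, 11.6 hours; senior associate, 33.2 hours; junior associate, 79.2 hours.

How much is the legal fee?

Partner: 11.6 × $530 = $6,148.00
Senior associate: 33.2 × $470 = $15,604.00
Junior associate: 79.2 × $360 = $28,512.00
Paralegal: 47.5 × $175 = $8,312.50
Legal assistant: 64.1 × $130 = $8,333.00
Subtotal: $6,148.00 + $15,604.00 + $28,512.00 + $8,312.50 + $8,333.00 = $66,909.50
Travel: 39.7 × $215 = $8,535.50
Total: $66,909.50 + $8,535.50 = $75,445.00

$75,445.00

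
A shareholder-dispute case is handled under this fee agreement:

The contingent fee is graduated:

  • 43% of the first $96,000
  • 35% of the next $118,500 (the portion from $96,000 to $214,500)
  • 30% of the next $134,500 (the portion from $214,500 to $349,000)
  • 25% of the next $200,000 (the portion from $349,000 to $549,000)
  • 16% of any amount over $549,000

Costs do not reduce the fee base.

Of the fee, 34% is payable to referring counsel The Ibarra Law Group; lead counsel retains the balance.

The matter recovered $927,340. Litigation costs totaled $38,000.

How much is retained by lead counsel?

$154,202.00

Fee base is the gross recovery, $927,340; costs are reimbursed separately.
First $96,000 at 43% = $41,280.00
Next $118,500 at 35% = $41,475.00
Next $134,500 at 30% = $40,350.00
Next $200,000 at 25% = $50,000.00
Remaining $378,340 at 16% = $60,534.40
Fee: $41,280.00 + $41,475.00 + $40,350.00 + $50,000.00 + $60,534.40 = $233,639.40
Referral share: 34% of $233,639.40 = $79,437.40; lead counsel retains $233,639.40 − $79,437.40 = $154,202.00.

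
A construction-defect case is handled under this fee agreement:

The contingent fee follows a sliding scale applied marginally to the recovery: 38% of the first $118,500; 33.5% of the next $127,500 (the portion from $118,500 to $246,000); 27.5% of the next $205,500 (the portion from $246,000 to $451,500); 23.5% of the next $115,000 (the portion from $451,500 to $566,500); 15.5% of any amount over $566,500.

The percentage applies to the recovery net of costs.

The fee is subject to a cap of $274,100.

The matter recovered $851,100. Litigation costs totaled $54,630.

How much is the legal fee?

Fee base (net of costs): $851,100 − $54,630 = $796,470
First $118,500 at 38% = $45,030.00
Next $127,500 at 33.5% = $42,712.50
Next $205,500 at 27.5% = $56,512.50
Next $115,000 at 23.5% = $27,025.00
Remaining $229,970 at 15.5% = $35,645.35
Fee: $45,030.00 + $42,712.50 + $56,512.50 + $27,025.00 + $35,645.35 = $206,925.35
$206,925.35 is under the $274,100 cap.

$206,925.35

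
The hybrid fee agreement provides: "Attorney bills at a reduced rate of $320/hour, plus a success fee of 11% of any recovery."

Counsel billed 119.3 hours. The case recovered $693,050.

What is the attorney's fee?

$114,411.50

Hourly: 119.3 × $320 = $38,176.00
Success fee: 11% of $693,050 = $76,235.50
Total: $38,176.00 + $76,235.50 = $114,411.50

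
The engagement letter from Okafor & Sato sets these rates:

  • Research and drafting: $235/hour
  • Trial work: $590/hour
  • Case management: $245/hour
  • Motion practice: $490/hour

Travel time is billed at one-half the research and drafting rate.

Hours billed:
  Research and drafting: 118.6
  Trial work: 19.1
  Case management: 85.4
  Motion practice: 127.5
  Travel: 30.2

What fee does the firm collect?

$126,086.50

Research and drafting: 118.6 × $235 = $27,871.00
Trial work: 19.1 × $590 = $11,269.00
Case management: 85.4 × $245 = $20,923.00
Motion practice: 127.5 × $490 = $62,475.00
Subtotal: $27,871.00 + $11,269.00 + $20,923.00 + $62,475.00 = $122,538.00
Travel: 30.2 × ($235 ÷ 2) = 30.2 × $117.50 = $3,548.50
Total: $122,538.00 + $3,548.50 = $126,086.50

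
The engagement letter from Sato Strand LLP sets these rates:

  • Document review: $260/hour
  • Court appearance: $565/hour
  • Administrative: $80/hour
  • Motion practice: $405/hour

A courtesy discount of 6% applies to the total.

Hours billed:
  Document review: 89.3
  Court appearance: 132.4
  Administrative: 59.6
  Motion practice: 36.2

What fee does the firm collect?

Document review: 89.3 × $260 = $23,218.00
Court appearance: 132.4 × $565 = $74,806.00
Administrative: 59.6 × $80 = $4,768.00
Motion practice: 36.2 × $405 = $14,661.00
Subtotal: $117,453.00
Less 6% discount: −$7,047.18
Total: $117,453.00 − $7,047.18 = $110,405.82

$110,405.82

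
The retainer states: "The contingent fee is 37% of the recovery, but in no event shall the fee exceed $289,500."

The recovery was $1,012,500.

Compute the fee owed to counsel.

$289,500.00

37% of $1,012,500 = $374,625.00
That exceeds the $289,500 cap, so the fee is capped at $289,500.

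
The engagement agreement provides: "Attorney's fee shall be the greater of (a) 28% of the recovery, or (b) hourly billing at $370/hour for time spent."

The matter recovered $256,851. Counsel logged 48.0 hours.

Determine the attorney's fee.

$71,918.28

(a) 28% of $256,851 = $71,918.28
(b) 48.0 × $370 = $17,760.00
The greater is (a): $71,918.28.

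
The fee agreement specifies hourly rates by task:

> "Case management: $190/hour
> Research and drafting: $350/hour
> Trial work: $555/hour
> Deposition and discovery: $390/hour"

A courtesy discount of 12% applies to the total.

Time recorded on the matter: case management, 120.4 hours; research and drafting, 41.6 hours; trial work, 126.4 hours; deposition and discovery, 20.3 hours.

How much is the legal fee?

Case management: 120.4 × $190 = $22,876.00
Research and drafting: 41.6 × $350 = $14,560.00
Trial work: 126.4 × $555 = $70,152.00
Deposition and discovery: 20.3 × $390 = $7,917.00
Subtotal: $115,505.00
Less 12% discount: −$13,860.60
Total: $115,505.00 − $13,860.60 = $101,644.40

$101,644.40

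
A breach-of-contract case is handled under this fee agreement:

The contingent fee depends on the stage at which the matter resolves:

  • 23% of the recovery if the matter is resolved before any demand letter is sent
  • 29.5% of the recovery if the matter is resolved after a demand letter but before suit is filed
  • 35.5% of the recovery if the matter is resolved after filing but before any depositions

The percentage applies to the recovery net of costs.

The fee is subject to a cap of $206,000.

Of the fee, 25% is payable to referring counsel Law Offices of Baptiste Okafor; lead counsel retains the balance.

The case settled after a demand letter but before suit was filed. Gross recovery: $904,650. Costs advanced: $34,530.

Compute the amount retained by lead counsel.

Fee base (net of costs): $904,650 − $34,530 = $870,120
The matter settled after a demand letter but before suit was filed, so the 29.5% rate applies.
$870,120 × 29.5% = $256,685.40
$256,685.40 exceeds the $206,000 cap, so the fee is capped at $206,000.00.
Referral share: 25% of $206,000.00 = $51,500.00; lead counsel retains $206,000.00 − $51,500.00 = $154,500.00.

$154,500.00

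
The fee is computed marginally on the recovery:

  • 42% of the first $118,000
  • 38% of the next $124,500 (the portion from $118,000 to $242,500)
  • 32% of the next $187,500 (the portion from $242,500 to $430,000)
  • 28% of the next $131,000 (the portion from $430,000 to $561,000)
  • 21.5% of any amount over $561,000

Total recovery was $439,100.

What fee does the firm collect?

$159,418.00

First $118,000 at 42% = $49,560.00
Next $124,500 at 38% = $47,310.00
Next $187,500 at 32% = $60,000.00
Remaining $9,100 at 28% = $2,548.00
Fee: $49,560.00 + $47,310.00 + $60,000.00 + $2,548.00 = $159,418.00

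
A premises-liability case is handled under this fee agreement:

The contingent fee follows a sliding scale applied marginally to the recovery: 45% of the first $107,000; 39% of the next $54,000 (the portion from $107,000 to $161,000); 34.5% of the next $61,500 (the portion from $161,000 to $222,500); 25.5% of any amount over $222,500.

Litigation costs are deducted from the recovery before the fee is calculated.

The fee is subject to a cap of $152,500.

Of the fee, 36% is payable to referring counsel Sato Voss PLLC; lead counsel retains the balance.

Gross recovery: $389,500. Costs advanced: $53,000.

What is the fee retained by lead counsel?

Fee base (net of costs): $389,500 − $53,000 = $336,500
First $107,000 at 45% = $48,150.00
Next $54,000 at 39% = $21,060.00
Next $61,500 at 34.5% = $21,217.50
Remaining $114,000 at 25.5% = $29,070.00
Fee: $48,150.00 + $21,060.00 + $21,217.50 + $29,070.00 = $119,497.50
$119,497.50 is under the $152,500 cap.
Referral share: 36% of $119,497.50 = $43,019.10; lead counsel retains $119,497.50 − $43,019.10 = $76,478.40.

$76,478.40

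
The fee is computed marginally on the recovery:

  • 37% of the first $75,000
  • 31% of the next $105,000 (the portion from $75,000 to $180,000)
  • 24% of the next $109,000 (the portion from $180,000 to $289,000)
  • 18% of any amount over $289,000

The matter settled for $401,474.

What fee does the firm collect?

$106,705.32

First $75,000 at 37% = $27,750.00
Next $105,000 at 31% = $32,550.00
Next $109,000 at 24% = $26,160.00
Remaining $112,474 at 18% = $20,245.32
Fee: $27,750.00 + $32,550.00 + $26,160.00 + $20,245.32 = $106,705.32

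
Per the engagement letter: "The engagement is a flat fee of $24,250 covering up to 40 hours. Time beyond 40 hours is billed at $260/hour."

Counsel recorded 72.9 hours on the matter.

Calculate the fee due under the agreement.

Flat fee: $24,250.00
Excess hours: 72.9 − 40 = 32.9
Overrun: 32.9 × $260 = $8,554.00
Total: $24,250.00 + $8,554.00 = $32,804.00

$32,804.00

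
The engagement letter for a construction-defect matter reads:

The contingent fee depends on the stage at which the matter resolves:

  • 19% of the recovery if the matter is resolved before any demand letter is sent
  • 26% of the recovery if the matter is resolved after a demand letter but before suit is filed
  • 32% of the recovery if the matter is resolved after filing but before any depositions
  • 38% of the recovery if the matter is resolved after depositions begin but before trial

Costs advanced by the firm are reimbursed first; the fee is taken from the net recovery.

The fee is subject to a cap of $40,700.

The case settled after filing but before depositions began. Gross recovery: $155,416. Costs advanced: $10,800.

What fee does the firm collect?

$40,700.00

Fee base (net of costs): $155,416 − $10,800 = $144,616
The matter settled after filing but before depositions began, so the 32% rate applies.
$144,616 × 32% = $46,277.12
$46,277.12 exceeds the $40,700 cap, so the fee is capped at $40,700.00.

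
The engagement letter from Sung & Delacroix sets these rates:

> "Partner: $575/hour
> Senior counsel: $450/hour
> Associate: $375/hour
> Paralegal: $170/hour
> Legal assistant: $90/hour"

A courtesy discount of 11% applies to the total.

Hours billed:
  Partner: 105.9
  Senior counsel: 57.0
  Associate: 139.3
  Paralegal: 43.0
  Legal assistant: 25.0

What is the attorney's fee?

Partner: 105.9 × $575 = $60,892.50
Senior counsel: 57.0 × $450 = $25,650.00
Associate: 139.3 × $375 = $52,237.50
Paralegal: 43.0 × $170 = $7,310.00
Legal assistant: 25.0 × $90 = $2,250.00
Subtotal: $148,340.00
Less 11% discount: −$16,317.40
Total: $148,340.00 − $16,317.40 = $132,022.60

$132,022.60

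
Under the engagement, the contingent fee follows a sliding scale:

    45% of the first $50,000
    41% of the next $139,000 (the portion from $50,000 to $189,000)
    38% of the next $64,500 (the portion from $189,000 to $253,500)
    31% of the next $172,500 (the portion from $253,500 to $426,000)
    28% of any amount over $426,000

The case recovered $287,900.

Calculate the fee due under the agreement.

First $50,000 at 45% = $22,500.00
Next $139,000 at 41% = $56,990.00
Next $64,500 at 38% = $24,510.00
Remaining $34,400 at 31% = $10,664.00
Fee: $22,500.00 + $56,990.00 + $24,510.00 + $10,664.00 = $114,664.00

$114,664.00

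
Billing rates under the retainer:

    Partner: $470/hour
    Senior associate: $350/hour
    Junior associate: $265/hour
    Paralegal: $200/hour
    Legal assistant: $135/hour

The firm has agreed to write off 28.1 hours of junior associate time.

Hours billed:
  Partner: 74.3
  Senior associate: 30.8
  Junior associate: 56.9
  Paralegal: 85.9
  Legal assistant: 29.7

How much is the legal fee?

$74,522.50

Partner: 74.3 × $470 = $34,921.00
Senior associate: 30.8 × $350 = $10,780.00
Junior associate: 56.9 × $265 = $15,078.50
Paralegal: 85.9 × $200 = $17,180.00
Legal assistant: 29.7 × $135 = $4,009.50
Subtotal: $81,969.00
Write-off: 28.1 × $265 = $7,446.50
Total: $81,969.00 − $7,446.50 = $74,522.50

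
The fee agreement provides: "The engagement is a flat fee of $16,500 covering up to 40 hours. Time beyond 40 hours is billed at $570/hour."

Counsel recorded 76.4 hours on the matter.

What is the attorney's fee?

$37,248.00

Flat fee: $16,500.00
Excess hours: 76.4 − 40 = 36.4
Overrun: 36.4 × $570 = $20,748.00
Total: $16,500.00 + $20,748.00 = $37,248.00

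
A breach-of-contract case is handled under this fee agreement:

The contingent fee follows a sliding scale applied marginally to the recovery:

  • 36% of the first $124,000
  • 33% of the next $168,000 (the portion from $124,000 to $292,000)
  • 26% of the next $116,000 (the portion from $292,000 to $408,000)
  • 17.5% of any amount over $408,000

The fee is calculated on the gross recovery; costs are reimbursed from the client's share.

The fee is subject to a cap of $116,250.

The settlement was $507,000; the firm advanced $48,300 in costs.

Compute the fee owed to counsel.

Fee base is the gross recovery, $507,000; costs are reimbursed separately.
First $124,000 at 36% = $44,640.00
Next $168,000 at 33% = $55,440.00
Next $116,000 at 26% = $30,160.00
Remaining $99,000 at 17.5% = $17,325.00
Fee: $44,640.00 + $55,440.00 + $30,160.00 + $17,325.00 = $147,565.00
$147,565.00 exceeds the $116,250 cap, so the fee is capped at $116,250.00.

$116,250.00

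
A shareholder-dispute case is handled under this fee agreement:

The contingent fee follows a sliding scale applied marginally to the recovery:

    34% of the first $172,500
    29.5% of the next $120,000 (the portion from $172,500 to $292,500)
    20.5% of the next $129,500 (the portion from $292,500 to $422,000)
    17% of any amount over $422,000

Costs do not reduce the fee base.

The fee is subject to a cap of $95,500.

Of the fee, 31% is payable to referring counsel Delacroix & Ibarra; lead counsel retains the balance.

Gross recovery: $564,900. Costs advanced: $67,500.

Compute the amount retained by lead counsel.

$65,895.00

Fee base is the gross recovery, $564,900; costs are reimbursed separately.
First $172,500 at 34% = $58,650.00
Next $120,000 at 29.5% = $35,400.00
Next $129,500 at 20.5% = $26,547.50
Remaining $142,900 at 17% = $24,293.00
Fee: $58,650.00 + $35,400.00 + $26,547.50 + $24,293.00 = $144,890.50
$144,890.50 exceeds the $95,500 cap, so the fee is capped at $95,500.00.
Referral share: 31% of $95,500.00 = $29,605.00; lead counsel retains $95,500.00 − $29,605.00 = $65,895.00.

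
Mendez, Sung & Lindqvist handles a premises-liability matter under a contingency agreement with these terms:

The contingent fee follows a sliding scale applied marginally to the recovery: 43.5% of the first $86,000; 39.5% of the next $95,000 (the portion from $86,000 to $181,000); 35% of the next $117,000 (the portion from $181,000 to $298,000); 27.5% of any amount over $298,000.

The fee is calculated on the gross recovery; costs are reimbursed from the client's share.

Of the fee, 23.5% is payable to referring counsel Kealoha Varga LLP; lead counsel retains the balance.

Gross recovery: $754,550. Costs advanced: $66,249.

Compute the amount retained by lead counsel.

Fee base is the gross recovery, $754,550; costs are reimbursed separately.
First $86,000 at 43.5% = $37,410.00
Next $95,000 at 39.5% = $37,525.00
Next $117,000 at 35% = $40,950.00
Remaining $456,550 at 27.5% = $125,551.25
Fee: $37,410.00 + $37,525.00 + $40,950.00 + $125,551.25 = $241,436.25
Referral share: 23.5% of $241,436.25 = $56,737.52; lead counsel retains $241,436.25 − $56,737.52 = $184,698.73.

$184,698.73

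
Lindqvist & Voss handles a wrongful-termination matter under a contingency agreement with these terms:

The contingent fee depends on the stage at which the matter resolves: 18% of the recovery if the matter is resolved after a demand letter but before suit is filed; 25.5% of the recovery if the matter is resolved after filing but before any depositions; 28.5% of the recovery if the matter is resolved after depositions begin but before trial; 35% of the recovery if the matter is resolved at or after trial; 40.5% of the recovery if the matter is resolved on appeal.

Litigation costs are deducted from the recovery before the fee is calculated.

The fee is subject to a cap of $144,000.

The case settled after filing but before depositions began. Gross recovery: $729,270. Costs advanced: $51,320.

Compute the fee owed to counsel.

Fee base (net of costs): $729,270 − $51,320 = $677,950
The matter settled after filing but before depositions began, so the 25.5% rate applies.
$677,950 × 25.5% = $172,877.25
$172,877.25 exceeds the $144,000 cap, so the fee is capped at $144,000.00.

$144,000.00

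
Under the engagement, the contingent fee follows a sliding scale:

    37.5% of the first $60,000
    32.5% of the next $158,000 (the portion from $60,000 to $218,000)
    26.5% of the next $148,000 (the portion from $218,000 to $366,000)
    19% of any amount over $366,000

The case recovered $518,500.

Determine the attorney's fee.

First $60,000 at 37.5% = $22,500.00
Next $158,000 at 32.5% = $51,350.00
Next $148,000 at 26.5% = $39,220.00
Remaining $152,500 at 19% = $28,975.00
Fee: $22,500.00 + $51,350.00 + $39,220.00 + $28,975.00 = $142,045.00

$142,045.00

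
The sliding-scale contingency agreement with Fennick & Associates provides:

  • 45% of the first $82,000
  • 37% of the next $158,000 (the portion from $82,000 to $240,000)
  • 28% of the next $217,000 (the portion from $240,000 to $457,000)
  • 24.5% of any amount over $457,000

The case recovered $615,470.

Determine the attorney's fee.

First $82,000 at 45% = $36,900.00
Next $158,000 at 37% = $58,460.00
Next $217,000 at 28% = $60,760.00
Remaining $158,470 at 24.5% = $38,825.15
Fee: $36,900.00 + $58,460.00 + $60,760.00 + $38,825.15 = $194,945.15

$194,945.15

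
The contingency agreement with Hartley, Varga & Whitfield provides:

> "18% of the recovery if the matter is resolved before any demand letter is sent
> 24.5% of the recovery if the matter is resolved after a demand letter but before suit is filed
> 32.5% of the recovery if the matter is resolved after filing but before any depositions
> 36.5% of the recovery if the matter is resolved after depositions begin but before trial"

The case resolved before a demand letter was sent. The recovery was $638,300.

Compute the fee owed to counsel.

$114,894.00

The matter resolved before a demand letter was sent, so the 18% rate applies.
$638,300 × 18% = $114,894.00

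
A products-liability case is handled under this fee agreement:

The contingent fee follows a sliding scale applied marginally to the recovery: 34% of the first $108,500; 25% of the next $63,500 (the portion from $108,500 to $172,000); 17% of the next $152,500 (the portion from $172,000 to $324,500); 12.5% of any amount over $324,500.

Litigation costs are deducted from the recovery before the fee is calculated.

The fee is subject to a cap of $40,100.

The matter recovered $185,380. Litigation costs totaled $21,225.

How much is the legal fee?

$40,100.00

Fee base (net of costs): $185,380 − $21,225 = $164,155
First $108,500 at 34% = $36,890.00
Remaining $55,655 at 25% = $13,913.75
Fee: $36,890.00 + $13,913.75 = $50,803.75
$50,803.75 exceeds the $40,100 cap, so the fee is capped at $40,100.00.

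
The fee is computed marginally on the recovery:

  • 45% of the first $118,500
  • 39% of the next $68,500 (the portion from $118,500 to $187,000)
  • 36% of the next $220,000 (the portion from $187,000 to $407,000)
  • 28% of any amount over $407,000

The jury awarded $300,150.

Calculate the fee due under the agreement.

First $118,500 at 45% = $53,325.00
Next $68,500 at 39% = $26,715.00
Remaining $113,150 at 36% = $40,734.00
Fee: $53,325.00 + $26,715.00 + $40,734.00 = $120,774.00

$120,774.00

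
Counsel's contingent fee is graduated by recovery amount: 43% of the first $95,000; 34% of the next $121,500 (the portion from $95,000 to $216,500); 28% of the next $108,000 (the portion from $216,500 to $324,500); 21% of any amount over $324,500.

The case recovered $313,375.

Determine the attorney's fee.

$109,285.00

First $95,000 at 43% = $40,850.00
Next $121,500 at 34% = $41,310.00
Remaining $96,875 at 28% = $27,125.00
Fee: $40,850.00 + $41,310.00 + $27,125.00 = $109,285.00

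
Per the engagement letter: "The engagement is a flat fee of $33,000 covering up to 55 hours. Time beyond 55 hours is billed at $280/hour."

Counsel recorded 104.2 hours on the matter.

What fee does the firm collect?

Flat fee: $33,000.00
Excess hours: 104.2 − 55 = 49.2
Overrun: 49.2 × $280 = $13,776.00
Total: $33,000.00 + $13,776.00 = $46,776.00

$46,776.00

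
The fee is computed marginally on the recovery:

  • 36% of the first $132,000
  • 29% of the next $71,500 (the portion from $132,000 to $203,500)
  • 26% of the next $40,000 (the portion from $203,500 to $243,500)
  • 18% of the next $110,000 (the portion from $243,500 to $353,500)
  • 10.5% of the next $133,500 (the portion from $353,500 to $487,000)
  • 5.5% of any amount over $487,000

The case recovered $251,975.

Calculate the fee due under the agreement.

First $132,000 at 36% = $47,520.00
Next $71,500 at 29% = $20,735.00
Next $40,000 at 26% = $10,400.00
Remaining $8,475 at 18% = $1,525.50
Fee: $47,520.00 + $20,735.00 + $10,400.00 + $1,525.50 = $80,180.50

$80,180.50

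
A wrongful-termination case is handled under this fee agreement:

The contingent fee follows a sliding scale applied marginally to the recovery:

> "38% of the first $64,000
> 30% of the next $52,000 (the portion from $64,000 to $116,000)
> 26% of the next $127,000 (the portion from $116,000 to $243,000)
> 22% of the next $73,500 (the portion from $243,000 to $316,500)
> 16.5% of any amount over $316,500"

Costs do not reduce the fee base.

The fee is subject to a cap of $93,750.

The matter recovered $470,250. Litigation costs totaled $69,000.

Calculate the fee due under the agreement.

$93,750.00

Fee base is the gross recovery, $470,250; costs are reimbursed separately.
First $64,000 at 38% = $24,320.00
Next $52,000 at 30% = $15,600.00
Next $127,000 at 26% = $33,020.00
Next $73,500 at 22% = $16,170.00
Remaining $153,750 at 16.5% = $25,368.75
Fee: $24,320.00 + $15,600.00 + $33,020.00 + $16,170.00 + $25,368.75 = $114,478.75
$114,478.75 exceeds the $93,750 cap, so the fee is capped at $93,750.00.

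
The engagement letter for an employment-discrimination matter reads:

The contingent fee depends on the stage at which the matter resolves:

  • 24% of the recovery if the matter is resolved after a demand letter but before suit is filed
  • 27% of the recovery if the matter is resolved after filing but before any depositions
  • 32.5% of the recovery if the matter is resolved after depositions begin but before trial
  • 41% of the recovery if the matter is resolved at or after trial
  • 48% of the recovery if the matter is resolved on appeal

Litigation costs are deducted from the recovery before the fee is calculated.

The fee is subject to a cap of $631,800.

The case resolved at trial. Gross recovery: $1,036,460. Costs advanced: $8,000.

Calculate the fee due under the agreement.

Fee base (net of costs): $1,036,460 − $8,000 = $1,028,460
The matter resolved at trial, so the 41% rate applies.
$1,028,460 × 41% = $421,668.60
$421,668.60 is under the $631,800 cap.

$421,668.60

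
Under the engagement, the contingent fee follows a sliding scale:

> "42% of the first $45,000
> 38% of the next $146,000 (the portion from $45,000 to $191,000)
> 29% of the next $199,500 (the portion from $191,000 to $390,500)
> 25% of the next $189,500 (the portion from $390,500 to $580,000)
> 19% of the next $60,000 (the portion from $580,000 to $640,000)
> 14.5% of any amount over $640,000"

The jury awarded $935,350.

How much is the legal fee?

$233,835.75

First $45,000 at 42% = $18,900.00
Next $146,000 at 38% = $55,480.00
Next $199,500 at 29% = $57,855.00
Next $189,500 at 25% = $47,375.00
Next $60,000 at 19% = $11,400.00
Remaining $295,350 at 14.5% = $42,825.75
Fee: $18,900.00 + $55,480.00 + $57,855.00 + $47,375.00 + $11,400.00 + $42,825.75 = $233,835.75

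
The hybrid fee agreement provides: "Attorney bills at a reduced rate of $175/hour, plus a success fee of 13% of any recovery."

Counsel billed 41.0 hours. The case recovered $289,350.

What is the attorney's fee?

$44,790.50

Hourly: 41.0 × $175 = $7,175.00
Success fee: 13% of $289,350 = $37,615.50
Total: $7,175.00 + $37,615.50 = $44,790.50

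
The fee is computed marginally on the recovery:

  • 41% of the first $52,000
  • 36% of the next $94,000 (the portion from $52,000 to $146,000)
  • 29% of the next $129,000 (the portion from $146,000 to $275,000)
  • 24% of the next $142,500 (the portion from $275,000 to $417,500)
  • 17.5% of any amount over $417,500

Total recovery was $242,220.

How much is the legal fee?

$83,063.80

First $52,000 at 41% = $21,320.00
Next $94,000 at 36% = $33,840.00
Remaining $96,220 at 29% = $27,903.80
Fee: $21,320.00 + $33,840.00 + $27,903.80 = $83,063.80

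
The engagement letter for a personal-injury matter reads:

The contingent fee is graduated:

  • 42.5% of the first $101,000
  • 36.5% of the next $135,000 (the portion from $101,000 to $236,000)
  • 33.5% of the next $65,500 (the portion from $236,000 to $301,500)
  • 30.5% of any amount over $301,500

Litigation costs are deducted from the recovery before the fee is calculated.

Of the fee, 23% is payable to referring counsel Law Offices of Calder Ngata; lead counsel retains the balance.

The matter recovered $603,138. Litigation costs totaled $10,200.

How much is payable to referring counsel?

Fee base (net of costs): $603,138 − $10,200 = $592,938
First $101,000 at 42.5% = $42,925.00
Next $135,000 at 36.5% = $49,275.00
Next $65,500 at 33.5% = $21,942.50
Remaining $291,438 at 30.5% = $88,888.59
Fee: $42,925.00 + $49,275.00 + $21,942.50 + $88,888.59 = $203,031.09
Referral share: 23% of $203,031.09 = $46,697.15; lead counsel retains $203,031.09 − $46,697.15 = $156,333.94.

$46,697.15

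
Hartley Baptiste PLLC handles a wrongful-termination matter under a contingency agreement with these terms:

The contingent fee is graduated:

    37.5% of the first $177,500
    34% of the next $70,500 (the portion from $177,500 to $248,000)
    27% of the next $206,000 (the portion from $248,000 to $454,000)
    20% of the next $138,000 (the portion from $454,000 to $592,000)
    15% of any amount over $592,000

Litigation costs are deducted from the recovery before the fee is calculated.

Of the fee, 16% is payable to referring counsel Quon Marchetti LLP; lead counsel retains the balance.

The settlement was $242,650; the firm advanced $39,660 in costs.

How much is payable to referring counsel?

$12,036.66

Fee base (net of costs): $242,650 − $39,660 = $202,990
First $177,500 at 37.5% = $66,562.50
Remaining $25,490 at 34% = $8,666.60
Fee: $66,562.50 + $8,666.60 = $75,229.10
Referral share: 16% of $75,229.10 = $12,036.66; lead counsel retains $75,229.10 − $12,036.66 = $63,192.44.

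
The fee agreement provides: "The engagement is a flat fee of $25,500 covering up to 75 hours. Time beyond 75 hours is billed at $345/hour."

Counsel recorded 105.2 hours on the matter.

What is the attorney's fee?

Flat fee: $25,500.00
Excess hours: 105.2 − 75 = 30.2
Overrun: 30.2 × $345 = $10,419.00
Total: $25,500.00 + $10,419.00 = $35,919.00

$35,919.00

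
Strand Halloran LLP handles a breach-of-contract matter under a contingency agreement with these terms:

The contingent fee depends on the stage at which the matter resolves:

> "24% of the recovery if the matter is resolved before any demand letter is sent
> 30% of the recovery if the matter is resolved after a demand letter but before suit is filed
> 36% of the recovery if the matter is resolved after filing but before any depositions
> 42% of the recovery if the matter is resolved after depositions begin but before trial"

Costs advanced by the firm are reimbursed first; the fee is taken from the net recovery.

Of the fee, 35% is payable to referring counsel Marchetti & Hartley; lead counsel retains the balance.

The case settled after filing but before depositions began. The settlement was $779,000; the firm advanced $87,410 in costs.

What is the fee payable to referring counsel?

Fee base (net of costs): $779,000 − $87,410 = $691,590
The matter settled after filing but before depositions began, so the 36% rate applies.
$691,590 × 36% = $248,972.40
Referral share: 35% of $248,972.40 = $87,140.34; lead counsel retains $248,972.40 − $87,140.34 = $161,832.06.

$87,140.34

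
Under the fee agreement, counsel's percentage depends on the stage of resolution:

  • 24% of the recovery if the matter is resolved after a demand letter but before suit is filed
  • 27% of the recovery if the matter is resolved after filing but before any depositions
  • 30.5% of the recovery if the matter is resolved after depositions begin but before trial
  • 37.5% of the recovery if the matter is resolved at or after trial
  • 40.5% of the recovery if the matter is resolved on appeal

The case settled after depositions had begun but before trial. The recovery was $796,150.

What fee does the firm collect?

$242,825.75

The matter settled after depositions had begun but before trial, so the 30.5% rate applies.
$796,150 × 30.5% = $242,825.75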